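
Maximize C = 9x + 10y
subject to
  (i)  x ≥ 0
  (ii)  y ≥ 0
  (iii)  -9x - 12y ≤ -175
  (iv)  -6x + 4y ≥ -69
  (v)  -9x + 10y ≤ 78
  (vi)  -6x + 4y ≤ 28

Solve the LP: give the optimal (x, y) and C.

x = 167/4, y = 363/8, maximum C = 1659/2

Extreme points and C = 9x + 10y:
  (382/27, 143/36) → C = 3007/18
  (37/9, 23/2) → C = 152
  (167/4, 363/8) → C = 1659/2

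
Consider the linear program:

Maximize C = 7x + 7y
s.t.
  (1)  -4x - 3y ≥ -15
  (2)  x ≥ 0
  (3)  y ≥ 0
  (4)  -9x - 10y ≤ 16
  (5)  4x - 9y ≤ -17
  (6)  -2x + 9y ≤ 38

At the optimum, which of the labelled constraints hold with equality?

Feasible corners and C = 7x + 7y:
  (7/4, 8/3) → C = 371/12
  (1/2, 13/3) → C = 203/6
  (0, 17/9) → C = 119/9
  (0, 38/9) → C = 266/9

The maximum is at (1/2, 13/3). Substituting into each constraint, equality holds for (1) and (6); the remaining constraints have slack.

(1) and (6)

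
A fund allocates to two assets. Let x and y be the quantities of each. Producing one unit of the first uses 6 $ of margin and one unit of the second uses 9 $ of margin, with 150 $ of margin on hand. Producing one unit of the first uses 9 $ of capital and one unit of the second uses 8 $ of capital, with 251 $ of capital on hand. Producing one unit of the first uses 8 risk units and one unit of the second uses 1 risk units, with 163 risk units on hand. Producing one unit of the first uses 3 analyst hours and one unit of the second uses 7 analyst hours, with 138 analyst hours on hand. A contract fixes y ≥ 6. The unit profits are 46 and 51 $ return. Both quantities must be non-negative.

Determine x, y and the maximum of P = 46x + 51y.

Vertices and P = 46x + 51y:
  (0, 50/3) → P = 850
  (0, 6) → P = 306
  (16, 6) → P = 1042

x = 16, y = 6, maximum P = 1042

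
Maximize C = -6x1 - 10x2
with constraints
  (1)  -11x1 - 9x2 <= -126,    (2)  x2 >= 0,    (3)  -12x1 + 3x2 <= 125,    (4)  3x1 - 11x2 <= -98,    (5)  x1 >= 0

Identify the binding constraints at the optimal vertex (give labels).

Extreme points and C = -6x1 - 10x2:
  (126/37, 364/37) → C = -4396/37
  (0, 14) → C = -140
  (0, 125/3) → C = -1250/3
The feasible region is unbounded (it extends along (11, 3), (1, 4)), but C strictly decreases along every unbounded feasible direction, so there is no improving ray and the maximum is attained at a vertex.

The maximum is at (126/37, 364/37). Substituting into each constraint, equality holds for (1) and (4); the remaining constraints have slack.

(1) and (4)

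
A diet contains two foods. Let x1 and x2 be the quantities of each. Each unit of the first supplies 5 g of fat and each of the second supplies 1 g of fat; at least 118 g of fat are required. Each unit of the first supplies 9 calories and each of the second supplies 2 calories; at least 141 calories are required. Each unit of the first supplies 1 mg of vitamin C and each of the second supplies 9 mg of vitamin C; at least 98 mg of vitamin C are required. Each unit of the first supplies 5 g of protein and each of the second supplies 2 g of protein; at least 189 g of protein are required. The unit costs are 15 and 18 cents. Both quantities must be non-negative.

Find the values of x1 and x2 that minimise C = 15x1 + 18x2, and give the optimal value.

The feasible region is unbounded (it extends along (0, 1), (1, 0)), but C strictly increases along every unbounded feasible direction, so there is no improving ray and the minimum is attained at a vertex.

The binding constraints are x1 + 9x2 = 98 and 5x1 + 2x2 = 189.
Solving simultaneously gives x1 = 35, x2 = 7.

x1 = 35, x2 = 7, minimum C = 651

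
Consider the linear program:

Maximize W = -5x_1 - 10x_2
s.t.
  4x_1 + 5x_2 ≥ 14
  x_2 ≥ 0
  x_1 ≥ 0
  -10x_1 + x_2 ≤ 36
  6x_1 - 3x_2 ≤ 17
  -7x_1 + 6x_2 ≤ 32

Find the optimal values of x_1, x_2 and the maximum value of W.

Vertices and W = -5x_1 - 10x_2:
  (0, 14/5) → W = -28
  (127/42, 8/21) → W = -265/14
  (0, 16/3) → W = -160/3
  (66/5, 311/15) → W = -820/3

x_1 = 127/42, x_2 = 8/21, maximum W = -265/14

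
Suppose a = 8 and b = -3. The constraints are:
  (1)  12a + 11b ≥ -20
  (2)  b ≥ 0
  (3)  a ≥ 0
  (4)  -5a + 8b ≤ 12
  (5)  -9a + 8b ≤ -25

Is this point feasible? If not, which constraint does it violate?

Constraint (2): b = -3, which is not ≥ 0. All other constraints are satisfied.

not feasible — violates (2)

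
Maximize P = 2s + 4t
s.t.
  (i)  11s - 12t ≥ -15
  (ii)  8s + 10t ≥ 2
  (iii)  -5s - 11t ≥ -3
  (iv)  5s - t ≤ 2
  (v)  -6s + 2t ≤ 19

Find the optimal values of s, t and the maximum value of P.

Extreme points and P = 2s + 4t:
  (-4/19, 7/19) → P = 20/19
  (11/29, -3/29) → P = 10/29
  (5/12, 1/12) → P = 7/6

s = 5/12, t = 1/12, maximum P = 7/6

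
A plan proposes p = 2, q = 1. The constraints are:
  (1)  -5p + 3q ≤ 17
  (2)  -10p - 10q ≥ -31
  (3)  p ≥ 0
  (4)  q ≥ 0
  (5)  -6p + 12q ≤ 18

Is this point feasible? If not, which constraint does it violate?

(1): -7 ≤ 17 ✓
(2): -30 ≥ -31 ✓
(3): 2 ≥ 0 ✓
(4): 1 ≥ 0 ✓
(5): 0 ≤ 18 ✓

feasible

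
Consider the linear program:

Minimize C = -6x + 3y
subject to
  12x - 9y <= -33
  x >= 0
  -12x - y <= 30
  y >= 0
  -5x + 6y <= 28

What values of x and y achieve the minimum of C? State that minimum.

x = 2, y = 19/3, minimum C = 7

Vertices and C = -6x + 3y:
  (0, 11/3) → C = 11
  (2, 19/3) → C = 7
  (0, 14/3) → C = 14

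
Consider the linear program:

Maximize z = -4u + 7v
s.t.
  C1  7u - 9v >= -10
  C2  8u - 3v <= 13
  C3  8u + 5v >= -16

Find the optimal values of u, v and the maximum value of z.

Vertices and z = -4u + 7v:
  (49/17, 57/17) → z = 203/17
  (-194/107, -32/107) → z = 552/107
  (17/64, -29/8) → z = -423/16

u = 49/17, v = 57/17, maximum z = 203/17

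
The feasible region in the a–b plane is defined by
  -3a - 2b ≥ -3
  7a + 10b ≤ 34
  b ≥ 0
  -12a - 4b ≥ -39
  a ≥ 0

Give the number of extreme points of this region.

3

Pairwise boundary intersections that survive every other constraint:
  (1, 0)
  (0, 3/2)
  (0, 0)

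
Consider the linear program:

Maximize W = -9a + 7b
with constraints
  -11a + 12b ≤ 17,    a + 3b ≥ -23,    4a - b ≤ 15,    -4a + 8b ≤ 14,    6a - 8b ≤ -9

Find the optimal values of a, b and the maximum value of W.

a = -7/4, b = -3/16, maximum W = 231/16

Corner points and W = -9a + 7b:
  (4/5, 43/20) → W = 157/20
  (-7/4, -3/16) → W = 231/16
  (5/2, 3) → W = -3/2

The binding constraints are -11a + 12b = 17 and 6a - 8b = -9.
Solving simultaneously gives a = -7/4, b = -3/16.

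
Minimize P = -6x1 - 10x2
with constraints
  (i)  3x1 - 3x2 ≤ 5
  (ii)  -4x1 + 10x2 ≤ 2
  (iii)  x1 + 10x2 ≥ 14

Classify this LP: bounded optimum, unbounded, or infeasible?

bounded optimum

Feasible corners and P = -6x1 - 10x2:
  (28/9, 13/9) → P = -298/9
  (92/33, 37/33) → P = -922/33
  (12/5, 29/25) → P = -26
The feasible region has finitely many vertices and no improving ray; the minimum is -298/9 at (28/9, 13/9).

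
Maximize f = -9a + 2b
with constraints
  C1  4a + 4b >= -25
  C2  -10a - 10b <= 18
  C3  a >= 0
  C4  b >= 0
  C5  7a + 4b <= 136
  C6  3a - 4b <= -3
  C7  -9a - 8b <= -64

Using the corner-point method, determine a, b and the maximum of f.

a = 0, b = 34, maximum f = 68

Vertices and f = -9a + 2b:
  (0, 34) → f = 68
  (0, 8) → f = 16
  (133/10, 429/40) → f = -393/4
  (58/15, 73/20) → f = -55/2

The optimum lies where a = 0 and 7a + 4b = 136.
Solving simultaneously gives a = 0, b = 34.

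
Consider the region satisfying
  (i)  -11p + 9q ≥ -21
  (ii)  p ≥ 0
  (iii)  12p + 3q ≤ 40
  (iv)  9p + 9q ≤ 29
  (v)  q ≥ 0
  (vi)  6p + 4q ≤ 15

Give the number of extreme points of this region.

5

Pairwise boundary intersections that survive every other constraint:
  (21/11, 0)
  (219/98, 39/98)
  (0, 29/9)
  (0, 0)
  (19/18, 13/6)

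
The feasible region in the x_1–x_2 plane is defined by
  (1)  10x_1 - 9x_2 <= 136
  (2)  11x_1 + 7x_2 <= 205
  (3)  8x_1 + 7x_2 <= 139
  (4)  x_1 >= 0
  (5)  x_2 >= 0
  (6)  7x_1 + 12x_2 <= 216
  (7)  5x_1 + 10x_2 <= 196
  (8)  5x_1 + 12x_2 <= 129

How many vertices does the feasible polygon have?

5

Of the 28 pairwise boundary intersections, those satisfying every inequality are:
  (2203/142, 151/71)
  (68/5, 0)
  (765/61, 337/61)
  (0, 0)
  (0, 43/4)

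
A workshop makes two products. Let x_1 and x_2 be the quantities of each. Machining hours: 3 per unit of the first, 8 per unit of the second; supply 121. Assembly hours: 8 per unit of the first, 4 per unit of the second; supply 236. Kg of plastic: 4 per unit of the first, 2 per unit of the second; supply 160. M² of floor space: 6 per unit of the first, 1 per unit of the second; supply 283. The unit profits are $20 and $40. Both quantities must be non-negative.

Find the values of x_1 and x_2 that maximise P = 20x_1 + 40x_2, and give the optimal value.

x_1 = 27, x_2 = 5, maximum P = 740

Extreme points and P = 20x_1 + 40x_2:
  (0, 0) → P = 0
  (0, 121/8) → P = 605
  (59/2, 0) → P = 590
  (27, 5) → P = 740

At the optimal vertex, 3x_1 + 8x_2 = 121 and 8x_1 + 4x_2 = 236.
Solving simultaneously gives x_1 = 27, x_2 = 5.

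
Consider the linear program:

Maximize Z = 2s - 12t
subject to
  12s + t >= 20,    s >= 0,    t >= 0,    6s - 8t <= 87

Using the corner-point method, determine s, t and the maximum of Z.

s = 29/2, t = 0, maximum Z = 29

Corner points and Z = 2s - 12t:
  (0, 20) → Z = -240
  (5/3, 0) → Z = 10/3
  (29/2, 0) → Z = 29
The feasible region is unbounded (it extends along (0, 1), (4, 3)), but Z strictly decreases along every unbounded feasible direction, so there is no improving ray and the maximum is attained at a vertex.

At the optimal vertex, t = 0 and 6s - 8t = 87.
Solving simultaneously gives s = 29/2, t = 0.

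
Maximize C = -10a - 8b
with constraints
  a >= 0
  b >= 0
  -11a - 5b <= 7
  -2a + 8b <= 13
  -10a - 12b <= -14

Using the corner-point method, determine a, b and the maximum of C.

The feasible region is unbounded (it extends along (1, 0), (4, 1)), but C strictly decreases along every unbounded feasible direction, so there is no improving ray and the maximum is attained at a vertex.

At the optimal vertex, a = 0 and -10a - 12b = -14.
Solving simultaneously gives a = 0, b = 7/6.

a = 0, b = 7/6, maximum C = -28/3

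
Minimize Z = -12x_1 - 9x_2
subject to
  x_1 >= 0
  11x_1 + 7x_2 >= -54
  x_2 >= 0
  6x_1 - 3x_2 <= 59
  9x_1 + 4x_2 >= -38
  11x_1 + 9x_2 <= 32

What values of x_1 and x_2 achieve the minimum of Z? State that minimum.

Vertices and Z = -12x_1 - 9x_2:
  (0, 0) → Z = 0
  (0, 32/9) → Z = -32
  (32/11, 0) → Z = -384/11

At the optimal vertex, x_2 = 0 and 11x_1 + 9x_2 = 32.
Solving simultaneously gives x_1 = 32/11, x_2 = 0.

x_1 = 32/11, x_2 = 0, minimum Z = -384/11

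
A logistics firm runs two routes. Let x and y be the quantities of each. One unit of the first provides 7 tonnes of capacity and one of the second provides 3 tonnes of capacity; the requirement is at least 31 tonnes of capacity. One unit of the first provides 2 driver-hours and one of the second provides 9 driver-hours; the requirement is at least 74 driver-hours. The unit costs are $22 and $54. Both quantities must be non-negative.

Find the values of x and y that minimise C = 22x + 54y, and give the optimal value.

The feasible region is unbounded (it extends along (0, 1), (1, 0)), but C strictly increases along every unbounded feasible direction, so there is no improving ray and the minimum is attained at a vertex.

x = 1, y = 8, minimum C = 454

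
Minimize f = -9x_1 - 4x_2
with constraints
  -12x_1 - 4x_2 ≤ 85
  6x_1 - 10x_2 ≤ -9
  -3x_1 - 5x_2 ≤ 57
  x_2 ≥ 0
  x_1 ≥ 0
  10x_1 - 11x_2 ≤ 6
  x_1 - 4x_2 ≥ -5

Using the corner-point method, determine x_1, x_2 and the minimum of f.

Vertices and f = -9x_1 - 4x_2:
  (0, 9/10) → f = -18/5
  (1, 3/2) → f = -15
  (0, 5/4) → f = -5

At the optimal vertex, 6x_1 - 10x_2 = -9 and x_1 - 4x_2 = -5.
Solving simultaneously gives x_1 = 1, x_2 = 3/2.

x_1 = 1, x_2 = 3/2, minimum f = -15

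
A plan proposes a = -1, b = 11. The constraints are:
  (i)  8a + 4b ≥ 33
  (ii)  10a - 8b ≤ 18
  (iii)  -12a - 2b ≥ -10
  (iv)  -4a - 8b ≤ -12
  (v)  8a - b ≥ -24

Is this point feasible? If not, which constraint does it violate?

feasible

(i): 36 ≥ 33 ✓
(ii): -98 ≤ 18 ✓
(iii): -10 ≥ -10 ✓
(iv): -84 ≤ -12 ✓
(v): -19 ≥ -24 ✓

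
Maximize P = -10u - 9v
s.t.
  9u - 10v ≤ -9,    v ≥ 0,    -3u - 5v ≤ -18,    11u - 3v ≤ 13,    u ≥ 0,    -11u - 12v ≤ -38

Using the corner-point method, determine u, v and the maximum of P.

u = 0, v = 18/5, maximum P = -162/5

Vertices and P = -10u - 9v:
  (9/5, 63/25) → P = -1017/25
  (157/83, 216/83) → P = -3514/83
  (0, 18/5) → P = -162/5
The feasible region is unbounded (it extends along (0, 1), (3, 11)), but P strictly decreases along every unbounded feasible direction, so there is no improving ray and the maximum is attained at a vertex.

The optimum lies where -3u - 5v = -18 and u = 0.
Solving simultaneously gives u = 0, v = 18/5.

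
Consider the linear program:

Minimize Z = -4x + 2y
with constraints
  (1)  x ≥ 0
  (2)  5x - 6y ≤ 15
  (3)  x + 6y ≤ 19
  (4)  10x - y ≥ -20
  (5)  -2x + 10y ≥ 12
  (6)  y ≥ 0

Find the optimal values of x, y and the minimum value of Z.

Extreme points and Z = -4x + 2y:
  (0, 19/6) → Z = 19/3
  (0, 6/5) → Z = 12/5
  (59/11, 25/11) → Z = -186/11

The optimum lies where x + 6y = 19 and -2x + 10y = 12.
Solving simultaneously gives x = 59/11, y = 25/11.

x = 59/11, y = 25/11, minimum Z = -186/11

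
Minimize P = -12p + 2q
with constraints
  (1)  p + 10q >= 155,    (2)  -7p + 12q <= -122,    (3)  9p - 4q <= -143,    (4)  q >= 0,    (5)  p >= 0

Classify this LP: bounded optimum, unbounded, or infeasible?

infeasible

The boundaries p + 10q = 155 and -7p + 12q = -122 meet at (1540/41, 963/82), but that point violates 9p - 4q ≤ -143. Every candidate vertex is excluded by some other constraint, so the feasible region is empty.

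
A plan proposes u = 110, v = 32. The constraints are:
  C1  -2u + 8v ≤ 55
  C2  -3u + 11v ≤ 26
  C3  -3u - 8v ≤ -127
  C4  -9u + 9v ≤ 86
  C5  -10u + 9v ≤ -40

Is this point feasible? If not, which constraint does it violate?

C1: 36 ≤ 55 ✓
C2: 22 ≤ 26 ✓
C3: -586 ≤ -127 ✓
C4: -702 ≤ 86 ✓
C5: -812 ≤ -40 ✓

feasible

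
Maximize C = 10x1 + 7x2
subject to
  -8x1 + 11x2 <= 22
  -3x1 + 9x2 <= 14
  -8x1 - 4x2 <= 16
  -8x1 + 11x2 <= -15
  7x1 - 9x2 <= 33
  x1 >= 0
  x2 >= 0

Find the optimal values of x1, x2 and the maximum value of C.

Vertices and C = 10x1 + 7x2:
  (289/39, 157/39) → C = 3989/39
  (47/4, 197/36) → C = 5609/36
  (15/8, 0) → C = 75/4
  (33/7, 0) → C = 330/7

At the optimal vertex, -3x1 + 9x2 = 14 and 7x1 - 9x2 = 33.
Solving simultaneously gives x1 = 47/4, x2 = 197/36.

x1 = 47/4, x2 = 197/36, maximum C = 5609/36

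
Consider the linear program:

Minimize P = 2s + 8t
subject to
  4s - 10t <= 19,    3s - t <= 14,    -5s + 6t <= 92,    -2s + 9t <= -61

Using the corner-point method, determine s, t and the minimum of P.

Extreme points and P = 2s + 8t:
  (-517/13, -463/26) → P = -222
  (-439/16, -103/8) → P = -1263/8
  (-398/11, -163/11) → P = -2100/11

The optimum lies where 4s - 10t = 19 and -5s + 6t = 92.
Solving simultaneously gives s = -517/13, t = -463/26.

s = -517/13, t = -463/26, minimum P = -222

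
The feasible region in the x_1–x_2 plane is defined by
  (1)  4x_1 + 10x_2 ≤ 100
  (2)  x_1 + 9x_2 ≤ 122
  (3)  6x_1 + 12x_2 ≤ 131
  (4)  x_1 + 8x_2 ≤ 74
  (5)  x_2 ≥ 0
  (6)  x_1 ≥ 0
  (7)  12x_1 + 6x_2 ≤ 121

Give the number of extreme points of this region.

Intersecting each pair of boundary lines and keeping only the points that satisfy every inequality leaves:
  (30/11, 98/11)
  (305/48, 179/24)
  (0, 37/4)
  (0, 0)
  (121/12, 0)

5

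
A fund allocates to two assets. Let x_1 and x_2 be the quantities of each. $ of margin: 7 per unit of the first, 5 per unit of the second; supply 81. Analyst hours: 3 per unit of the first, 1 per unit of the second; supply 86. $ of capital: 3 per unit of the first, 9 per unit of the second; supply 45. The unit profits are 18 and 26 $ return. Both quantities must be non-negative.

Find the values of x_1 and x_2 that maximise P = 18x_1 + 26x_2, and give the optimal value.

Extreme points and P = 18x_1 + 26x_2:
  (0, 0) → P = 0
  (0, 5) → P = 130
  (81/7, 0) → P = 1458/7
  (21/2, 3/2) → P = 228

At the optimal vertex, 7x_1 + 5x_2 = 81 and 3x_1 + 9x_2 = 45.
Solving simultaneously gives x_1 = 21/2, x_2 = 3/2.

x_1 = 21/2, x_2 = 3/2, maximum P = 228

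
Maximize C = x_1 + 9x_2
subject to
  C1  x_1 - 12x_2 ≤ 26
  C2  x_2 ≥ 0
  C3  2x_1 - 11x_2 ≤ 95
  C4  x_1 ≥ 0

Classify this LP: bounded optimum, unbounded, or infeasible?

unbounded

From the feasible point (26, 0), moving in the direction (0, 1) keeps every constraint satisfied while C increases without bound.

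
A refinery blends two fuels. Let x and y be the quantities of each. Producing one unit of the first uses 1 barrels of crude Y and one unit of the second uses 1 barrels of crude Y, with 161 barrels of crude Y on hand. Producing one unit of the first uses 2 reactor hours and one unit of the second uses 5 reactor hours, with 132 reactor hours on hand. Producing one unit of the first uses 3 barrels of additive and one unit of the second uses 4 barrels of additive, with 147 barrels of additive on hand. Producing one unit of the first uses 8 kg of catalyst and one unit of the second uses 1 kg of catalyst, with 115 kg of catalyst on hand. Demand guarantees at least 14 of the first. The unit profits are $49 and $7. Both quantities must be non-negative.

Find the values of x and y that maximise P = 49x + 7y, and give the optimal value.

x = 14, y = 3, maximum P = 707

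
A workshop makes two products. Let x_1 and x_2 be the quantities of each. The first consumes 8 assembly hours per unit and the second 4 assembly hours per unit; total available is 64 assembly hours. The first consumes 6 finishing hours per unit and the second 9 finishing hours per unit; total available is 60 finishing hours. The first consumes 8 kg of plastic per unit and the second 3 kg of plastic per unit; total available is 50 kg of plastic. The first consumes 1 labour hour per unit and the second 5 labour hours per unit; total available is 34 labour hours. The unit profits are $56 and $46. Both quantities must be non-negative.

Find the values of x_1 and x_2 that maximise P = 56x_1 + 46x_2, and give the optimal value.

At the optimal vertex, 6x_1 + 9x_2 = 60 and 8x_1 + 3x_2 = 50.
Solving simultaneously gives x_1 = 5, x_2 = 10/3.

x_1 = 5, x_2 = 10/3, maximum P = 1300/3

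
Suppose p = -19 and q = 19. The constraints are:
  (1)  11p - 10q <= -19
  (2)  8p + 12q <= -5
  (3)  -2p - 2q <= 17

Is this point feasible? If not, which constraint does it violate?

Constraint (2): 8p + 12q = 76, which is not ≤ -5. All other constraints are satisfied.

not feasible — violates (2)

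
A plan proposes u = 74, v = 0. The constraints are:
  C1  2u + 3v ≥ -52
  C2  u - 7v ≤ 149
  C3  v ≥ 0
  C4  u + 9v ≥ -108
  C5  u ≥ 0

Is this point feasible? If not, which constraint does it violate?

feasible

C1: 148 ≥ -52 ✓
C2: 74 ≤ 149 ✓
C3: 0 ≥ 0 ✓
C4: 74 ≥ -108 ✓
C5: 74 ≥ 0 ✓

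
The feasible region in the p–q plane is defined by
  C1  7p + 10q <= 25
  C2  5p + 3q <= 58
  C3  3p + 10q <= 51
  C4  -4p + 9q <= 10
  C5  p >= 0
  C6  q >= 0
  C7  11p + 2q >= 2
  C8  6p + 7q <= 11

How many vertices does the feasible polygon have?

Pairwise boundary intersections that survive every other constraint:
  (0, 10/9)
  (29/82, 52/41)
  (0, 1)
  (2/11, 0)
  (11/6, 0)

5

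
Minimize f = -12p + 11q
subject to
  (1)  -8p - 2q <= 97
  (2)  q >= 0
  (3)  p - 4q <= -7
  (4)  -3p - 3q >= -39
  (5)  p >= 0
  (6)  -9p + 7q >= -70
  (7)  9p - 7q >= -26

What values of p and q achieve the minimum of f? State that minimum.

Feasible corners and f = -12p + 11q:
  (9, 4) → f = -64
  (0, 7/4) → f = 77/4
  (65/16, 143/16) → f = 793/16
  (0, 26/7) → f = 286/7

The binding constraints are p - 4q = -7 and -3p - 3q = -39.
Solving simultaneously gives p = 9, q = 4.

p = 9, q = 4, minimum f = -64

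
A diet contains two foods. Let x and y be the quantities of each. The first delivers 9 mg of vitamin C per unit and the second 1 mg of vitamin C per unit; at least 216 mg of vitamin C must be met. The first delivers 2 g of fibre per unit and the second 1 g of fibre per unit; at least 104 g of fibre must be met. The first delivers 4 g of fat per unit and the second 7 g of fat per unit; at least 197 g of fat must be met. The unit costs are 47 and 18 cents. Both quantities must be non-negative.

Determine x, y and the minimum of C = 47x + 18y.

x = 16, y = 72, minimum C = 2048

Feasible corners and C = 47x + 18y:
  (0, 216) → C = 3888
  (52, 0) → C = 2444
  (16, 72) → C = 2048
The feasible region is unbounded (it extends along (0, 1), (1, 0)), but C strictly increases along every unbounded feasible direction, so there is no improving ray and the minimum is attained at a vertex.

The binding constraints are 9x + y = 216 and 2x + y = 104.
Solving simultaneously gives x = 16, y = 72.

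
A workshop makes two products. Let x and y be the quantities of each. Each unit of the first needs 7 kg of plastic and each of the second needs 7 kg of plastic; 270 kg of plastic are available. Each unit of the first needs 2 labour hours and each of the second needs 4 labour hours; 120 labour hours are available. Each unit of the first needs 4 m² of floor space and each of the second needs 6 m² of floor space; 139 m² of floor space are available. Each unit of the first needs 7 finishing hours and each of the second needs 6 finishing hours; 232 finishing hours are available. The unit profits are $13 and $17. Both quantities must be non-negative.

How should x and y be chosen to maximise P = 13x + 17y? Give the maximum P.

x = 31, y = 5/2, maximum P = 891/2

Feasible corners and P = 13x + 17y:
  (0, 0) → P = 0
  (0, 139/6) → P = 2363/6
  (232/7, 0) → P = 3016/7
  (31, 5/2) → P = 891/2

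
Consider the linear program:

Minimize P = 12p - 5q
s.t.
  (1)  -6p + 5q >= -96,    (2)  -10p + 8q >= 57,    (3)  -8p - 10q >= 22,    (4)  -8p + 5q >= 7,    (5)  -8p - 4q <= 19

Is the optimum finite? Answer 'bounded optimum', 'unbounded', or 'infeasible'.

infeasible

The boundaries -6p + 5q = -96 and -10p + 8q = 57 meet at (-1053/2, -651), but that point violates -8p - 4q ≤ 19. Every candidate vertex is excluded by some other constraint, so the feasible region is empty.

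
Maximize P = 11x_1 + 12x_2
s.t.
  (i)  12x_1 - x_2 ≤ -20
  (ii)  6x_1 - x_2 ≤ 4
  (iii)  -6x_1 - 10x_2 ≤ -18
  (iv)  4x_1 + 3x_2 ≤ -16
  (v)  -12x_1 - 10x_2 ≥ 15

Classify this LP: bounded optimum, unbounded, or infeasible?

From the feasible point (-107/11, 84/11), moving in the direction (-10, 12) keeps every constraint satisfied while P increases without bound.

unbounded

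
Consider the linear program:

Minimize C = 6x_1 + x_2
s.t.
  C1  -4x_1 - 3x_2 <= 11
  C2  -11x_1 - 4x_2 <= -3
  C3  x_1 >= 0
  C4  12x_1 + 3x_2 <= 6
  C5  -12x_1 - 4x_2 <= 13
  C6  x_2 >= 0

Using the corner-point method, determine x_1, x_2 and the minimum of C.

x_1 = 0, x_2 = 3/4, minimum C = 3/4

Vertices and C = 6x_1 + x_2:
  (0, 3/4) → C = 3/4
  (3/11, 0) → C = 18/11
  (0, 2) → C = 2
  (1/2, 0) → C = 3

The binding constraints are -11x_1 - 4x_2 = -3 and x_1 = 0.
Solving simultaneously gives x_1 = 0, x_2 = 3/4.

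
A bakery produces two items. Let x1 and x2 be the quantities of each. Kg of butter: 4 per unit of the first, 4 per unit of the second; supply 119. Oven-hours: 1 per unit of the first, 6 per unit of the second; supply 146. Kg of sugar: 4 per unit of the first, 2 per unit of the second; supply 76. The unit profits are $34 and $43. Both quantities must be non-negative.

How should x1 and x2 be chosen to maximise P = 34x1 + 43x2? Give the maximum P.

x1 = 13/2, x2 = 93/4, maximum P = 4883/4

Corner points and P = 34x1 + 43x2:
  (0, 0) → P = 0
  (0, 73/3) → P = 3139/3
  (19, 0) → P = 646
  (13/2, 93/4) → P = 4883/4
  (33/4, 43/2) → P = 1205

The binding constraints are 4x1 + 4x2 = 119 and x1 + 6x2 = 146.
Solving simultaneously gives x1 = 13/2, x2 = 93/4.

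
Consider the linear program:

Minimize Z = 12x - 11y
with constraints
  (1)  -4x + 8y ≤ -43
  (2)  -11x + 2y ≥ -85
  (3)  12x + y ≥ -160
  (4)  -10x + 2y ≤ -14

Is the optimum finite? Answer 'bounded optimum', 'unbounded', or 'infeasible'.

Feasible corners and Z = 12x - 11y:
  (297/40, -133/80) → Z = 8591/80
  (13/36, -187/36) → Z = 2213/36
  (-47/7, -556/7) → Z = 5552/7
  (-9, -52) → Z = 464
The feasible region has finitely many vertices and no improving ray; the minimum is 2213/36 at (13/36, -187/36).

bounded optimum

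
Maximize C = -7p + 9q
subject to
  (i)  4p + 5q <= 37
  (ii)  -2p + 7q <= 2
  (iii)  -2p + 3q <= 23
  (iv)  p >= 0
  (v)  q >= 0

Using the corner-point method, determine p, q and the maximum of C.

p = 0, q = 2/7, maximum C = 18/7

Corner points and C = -7p + 9q:
  (249/38, 41/19) → C = -1005/38
  (37/4, 0) → C = -259/4
  (0, 2/7) → C = 18/7
  (0, 0) → C = 0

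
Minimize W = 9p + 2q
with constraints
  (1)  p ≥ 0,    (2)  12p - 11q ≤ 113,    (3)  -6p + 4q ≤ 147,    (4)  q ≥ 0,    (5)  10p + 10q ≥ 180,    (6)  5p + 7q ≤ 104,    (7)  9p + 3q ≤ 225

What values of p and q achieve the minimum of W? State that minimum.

Feasible corners and W = 9p + 2q:
  (311/23, 103/23) → W = 3005/23
  (1935/139, 683/139) → W = 18781/139
  (11, 7) → W = 113

p = 11, q = 7, minimum W = 113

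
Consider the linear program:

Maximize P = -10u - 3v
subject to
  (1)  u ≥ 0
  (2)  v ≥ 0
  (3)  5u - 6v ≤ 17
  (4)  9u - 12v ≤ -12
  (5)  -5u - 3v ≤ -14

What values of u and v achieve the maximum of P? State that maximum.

u = 0, v = 14/3, maximum P = -14

Vertices and P = -10u - 3v:
  (0, 14/3) → P = -14
  (46, 71/2) → P = -1133/2
  (44/29, 62/29) → P = -626/29
The feasible region is unbounded (it extends along (0, 1), (6, 5)), but P strictly decreases along every unbounded feasible direction, so there is no improving ray and the maximum is attained at a vertex.

At the optimal vertex, u = 0 and -5u - 3v = -14.
Solving simultaneously gives u = 0, v = 14/3.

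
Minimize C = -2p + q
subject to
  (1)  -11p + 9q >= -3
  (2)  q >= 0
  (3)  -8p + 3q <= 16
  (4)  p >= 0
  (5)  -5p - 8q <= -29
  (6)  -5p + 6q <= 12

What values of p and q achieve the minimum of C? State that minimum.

Extreme points and C = -2p + q:
  (15/7, 16/7) → C = -2
  (6, 7) → C = -5
  (39/35, 41/14) → C = 7/10

The optimum lies where -11p + 9q = -3 and -5p + 6q = 12.
Solving simultaneously gives p = 6, q = 7.

p = 6, q = 7, minimum C = -5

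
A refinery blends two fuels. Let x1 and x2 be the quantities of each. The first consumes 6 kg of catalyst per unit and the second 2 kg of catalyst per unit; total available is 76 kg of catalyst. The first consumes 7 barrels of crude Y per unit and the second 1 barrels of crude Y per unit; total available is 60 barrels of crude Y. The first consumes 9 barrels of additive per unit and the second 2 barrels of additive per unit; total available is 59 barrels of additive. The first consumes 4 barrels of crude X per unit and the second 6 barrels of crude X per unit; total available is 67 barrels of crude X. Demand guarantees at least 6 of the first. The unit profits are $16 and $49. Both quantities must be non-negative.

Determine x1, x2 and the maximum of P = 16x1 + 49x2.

Vertices and P = 16x1 + 49x2:
  (59/9, 0) → P = 944/9
  (6, 0) → P = 96
  (6, 5/2) → P = 437/2

At the optimal vertex, 9x1 + 2x2 = 59 and x1 = 6.
Solving simultaneously gives x1 = 6, x2 = 5/2.

x1 = 6, x2 = 5/2, maximum P = 437/2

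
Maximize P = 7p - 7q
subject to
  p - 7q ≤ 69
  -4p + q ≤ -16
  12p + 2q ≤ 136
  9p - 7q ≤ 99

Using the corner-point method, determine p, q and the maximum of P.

p = 15/4, q = -261/28, maximum P = 183/2

Feasible corners and P = 7p - 7q:
  (43/27, -260/27) → P = 707/9
  (15/4, -261/28) → P = 183/2
  (42/5, 88/5) → P = -322/5
  (575/51, 6/17) → P = 3899/51

The binding constraints are p - 7q = 69 and 9p - 7q = 99.
Solving simultaneously gives p = 15/4, q = -261/28.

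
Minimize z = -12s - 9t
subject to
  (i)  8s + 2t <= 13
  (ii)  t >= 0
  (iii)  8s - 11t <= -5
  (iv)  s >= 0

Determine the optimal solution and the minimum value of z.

s = 0, t = 13/2, minimum z = -117/2

At the optimal vertex, 8s + 2t = 13 and s = 0.
Solving simultaneously gives s = 0, t = 13/2.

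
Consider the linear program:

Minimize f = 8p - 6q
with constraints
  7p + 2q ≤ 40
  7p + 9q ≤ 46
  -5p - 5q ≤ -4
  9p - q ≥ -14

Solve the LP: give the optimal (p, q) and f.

p = -10/11, q = 64/11, minimum f = -464/11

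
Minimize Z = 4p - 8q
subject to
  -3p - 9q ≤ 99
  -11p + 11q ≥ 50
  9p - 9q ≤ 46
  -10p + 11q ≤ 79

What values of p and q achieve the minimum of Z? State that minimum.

At the optimal vertex, -11p + 11q = 50 and -10p + 11q = 79.
Solving simultaneously gives p = 29, q = 369/11.

p = 29, q = 369/11, minimum Z = -1676/11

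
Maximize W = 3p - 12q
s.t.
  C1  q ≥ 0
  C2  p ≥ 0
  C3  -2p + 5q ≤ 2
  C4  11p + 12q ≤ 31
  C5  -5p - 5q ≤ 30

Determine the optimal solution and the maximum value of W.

p = 31/11, q = 0, maximum W = 93/11

Extreme points and W = 3p - 12q:
  (0, 0) → W = 0
  (31/11, 0) → W = 93/11
  (0, 2/5) → W = -24/5
  (131/79, 84/79) → W = -615/79

At the optimal vertex, q = 0 and 11p + 12q = 31.
Solving simultaneously gives p = 31/11, q = 0.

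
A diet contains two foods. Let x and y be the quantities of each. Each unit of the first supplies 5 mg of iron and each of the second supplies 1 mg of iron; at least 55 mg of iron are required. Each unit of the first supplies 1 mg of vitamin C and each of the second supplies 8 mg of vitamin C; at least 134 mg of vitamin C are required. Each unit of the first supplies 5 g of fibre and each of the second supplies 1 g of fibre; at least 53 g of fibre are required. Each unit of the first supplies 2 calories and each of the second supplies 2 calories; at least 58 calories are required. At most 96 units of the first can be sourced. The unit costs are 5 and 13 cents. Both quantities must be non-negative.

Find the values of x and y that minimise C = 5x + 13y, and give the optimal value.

Corner points and C = 5x + 13y:
  (0, 55) → C = 715
  (13/2, 45/2) → C = 325
  (14, 15) → C = 265
  (96, 19/4) → C = 2167/4
The feasible region is unbounded (it extends along (0, 1)), but C strictly increases along every unbounded feasible direction, so there is no improving ray and the minimum is attained at a vertex.

x = 14, y = 15, minimum C = 265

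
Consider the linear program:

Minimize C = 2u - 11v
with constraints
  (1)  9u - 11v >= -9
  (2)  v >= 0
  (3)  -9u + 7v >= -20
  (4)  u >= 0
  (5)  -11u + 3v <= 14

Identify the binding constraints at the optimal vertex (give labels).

Feasible corners and C = 2u - 11v:
  (283/36, 29/4) → C = -2305/36
  (0, 9/11) → C = -9
  (20/9, 0) → C = 40/9
  (0, 0) → C = 0

The minimum is at (283/36, 29/4). Substituting into each constraint, equality holds for (1) and (3); the remaining constraints have slack.

(1) and (3)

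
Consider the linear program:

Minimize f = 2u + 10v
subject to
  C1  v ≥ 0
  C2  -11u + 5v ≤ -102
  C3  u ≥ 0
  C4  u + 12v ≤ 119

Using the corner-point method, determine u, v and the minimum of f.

u = 102/11, v = 0, minimum f = 204/11

Vertices and f = 2u + 10v:
  (102/11, 0) → f = 204/11
  (119, 0) → f = 238
  (1819/137, 1207/137) → f = 15708/137

The optimum lies where v = 0 and -11u + 5v = -102.
Solving simultaneously gives u = 102/11, v = 0.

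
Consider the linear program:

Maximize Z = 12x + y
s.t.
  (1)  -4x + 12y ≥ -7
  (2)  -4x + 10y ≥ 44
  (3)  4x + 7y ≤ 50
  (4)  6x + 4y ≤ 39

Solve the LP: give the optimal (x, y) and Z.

Extreme points and Z = 12x + y:
  (-299/4, -51/2) → Z = -1845/2
  (107/38, 105/19) → Z = 747/19
  (73/26, 72/13) → Z = 510/13
The feasible region is unbounded (it extends along (-7, 4), (-3, -1)), but Z strictly decreases along every unbounded feasible direction, so there is no improving ray and the maximum is attained at a vertex.

At the optimal vertex, -4x + 10y = 44 and 6x + 4y = 39.
Solving simultaneously gives x = 107/38, y = 105/19.

x = 107/38, y = 105/19, maximum Z = 747/19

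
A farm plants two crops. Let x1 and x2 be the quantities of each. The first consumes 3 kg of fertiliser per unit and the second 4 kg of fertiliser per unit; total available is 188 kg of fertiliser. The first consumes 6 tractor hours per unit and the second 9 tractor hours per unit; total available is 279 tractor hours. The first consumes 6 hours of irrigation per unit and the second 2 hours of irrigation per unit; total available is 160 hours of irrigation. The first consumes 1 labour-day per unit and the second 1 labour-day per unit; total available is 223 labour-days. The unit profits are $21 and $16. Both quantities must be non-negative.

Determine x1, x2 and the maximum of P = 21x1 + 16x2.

Extreme points and P = 21x1 + 16x2:
  (0, 0) → P = 0
  (0, 31) → P = 496
  (80/3, 0) → P = 560
  (21, 17) → P = 713

At the optimal vertex, 6x1 + 9x2 = 279 and 6x1 + 2x2 = 160.
Solving simultaneously gives x1 = 21, x2 = 17.

x1 = 21, x2 = 17, maximum P = 713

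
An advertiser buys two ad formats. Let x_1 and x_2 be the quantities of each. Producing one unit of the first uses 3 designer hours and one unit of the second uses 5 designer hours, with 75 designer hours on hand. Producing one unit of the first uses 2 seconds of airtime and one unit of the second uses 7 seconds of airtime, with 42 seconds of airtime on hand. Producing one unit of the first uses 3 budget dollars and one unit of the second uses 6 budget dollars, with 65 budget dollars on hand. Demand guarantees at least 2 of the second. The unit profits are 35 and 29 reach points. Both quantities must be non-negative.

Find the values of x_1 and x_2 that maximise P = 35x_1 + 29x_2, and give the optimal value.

Extreme points and P = 35x_1 + 29x_2:
  (0, 6) → P = 174
  (0, 2) → P = 58
  (14, 2) → P = 548

x_1 = 14, x_2 = 2, maximum P = 548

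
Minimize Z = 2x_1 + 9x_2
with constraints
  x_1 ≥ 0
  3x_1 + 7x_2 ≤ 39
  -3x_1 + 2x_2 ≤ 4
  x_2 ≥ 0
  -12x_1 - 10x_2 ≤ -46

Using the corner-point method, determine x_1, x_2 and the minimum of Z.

Feasible corners and Z = 2x_1 + 9x_2:
  (50/27, 43/9) → Z = 1261/27
  (13, 0) → Z = 26
  (26/27, 31/9) → Z = 889/27
  (23/6, 0) → Z = 23/3

At the optimal vertex, x_2 = 0 and -12x_1 - 10x_2 = -46.
Solving simultaneously gives x_1 = 23/6, x_2 = 0.

x_1 = 23/6, x_2 = 0, minimum Z = 23/3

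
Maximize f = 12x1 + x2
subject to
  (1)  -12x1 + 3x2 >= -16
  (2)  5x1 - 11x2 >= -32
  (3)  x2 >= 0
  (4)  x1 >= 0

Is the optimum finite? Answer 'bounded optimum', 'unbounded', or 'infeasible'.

Feasible corners and f = 12x1 + x2:
  (272/117, 464/117) → f = 3728/117
  (4/3, 0) → f = 16
  (0, 32/11) → f = 32/11
  (0, 0) → f = 0
The feasible region has finitely many vertices and no improving ray; the maximum is 3728/117 at (272/117, 464/117).

bounded optimum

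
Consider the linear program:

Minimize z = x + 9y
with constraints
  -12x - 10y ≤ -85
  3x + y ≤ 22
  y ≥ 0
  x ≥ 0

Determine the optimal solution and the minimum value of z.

Extreme points and z = x + 9y:
  (85/12, 0) → z = 85/12
  (0, 17/2) → z = 153/2
  (22/3, 0) → z = 22/3
  (0, 22) → z = 198

x = 85/12, y = 0, minimum z = 85/12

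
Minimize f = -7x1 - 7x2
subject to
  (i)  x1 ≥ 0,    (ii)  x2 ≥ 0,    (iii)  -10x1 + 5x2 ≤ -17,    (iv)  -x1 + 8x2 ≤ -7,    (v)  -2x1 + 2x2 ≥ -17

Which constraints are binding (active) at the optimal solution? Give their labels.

(iv) and (v)

Vertices and f = -7x1 - 7x2:
  (7, 0) → f = -49
  (17/2, 0) → f = -119/2
  (61/7, 3/14) → f = -125/2

The minimum is at (61/7, 3/14). Substituting into each constraint, equality holds for (iv) and (v); the remaining constraints have slack.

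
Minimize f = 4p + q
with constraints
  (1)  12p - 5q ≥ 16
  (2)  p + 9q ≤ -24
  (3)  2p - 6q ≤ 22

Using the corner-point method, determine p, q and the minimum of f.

p = -7/31, q = -116/31, minimum f = -144/31

Feasible corners and f = 4p + q:
  (24/113, -304/113) → f = -208/113
  (-7/31, -116/31) → f = -144/31
  (9/4, -35/12) → f = 73/12

The optimum lies where 12p - 5q = 16 and 2p - 6q = 22.
Solving simultaneously gives p = -7/31, q = -116/31.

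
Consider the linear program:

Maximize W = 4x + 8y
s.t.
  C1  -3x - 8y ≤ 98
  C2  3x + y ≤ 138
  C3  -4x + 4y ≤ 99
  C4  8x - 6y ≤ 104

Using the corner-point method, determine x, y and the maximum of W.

x = 453/16, y = 849/16, maximum W = 2151/4

Vertices and W = 4x + 8y:
  (-296/11, -95/44) → W = -1374/11
  (122/41, -548/41) → W = -3896/41
  (453/16, 849/16) → W = 2151/4
  (466/13, 396/13) → W = 5032/13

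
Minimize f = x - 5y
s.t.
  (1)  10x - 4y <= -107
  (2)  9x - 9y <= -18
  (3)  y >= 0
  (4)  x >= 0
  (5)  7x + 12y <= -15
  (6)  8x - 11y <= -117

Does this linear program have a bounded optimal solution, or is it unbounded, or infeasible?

infeasible

The boundaries 10x - 4y = -107 and x = 0 meet at (0, 107/4), but that point violates 7x + 12y ≤ -15. Every candidate vertex is excluded by some other constraint, so the feasible region is empty.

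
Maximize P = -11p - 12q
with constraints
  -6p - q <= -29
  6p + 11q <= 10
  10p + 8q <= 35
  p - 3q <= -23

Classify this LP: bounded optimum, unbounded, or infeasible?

The boundaries -6p - q = -29 and 10p + 8q = 35 meet at (197/38, -40/19), but that point violates p - 3q ≤ -23. Every candidate vertex is excluded by some other constraint, so the feasible region is empty.

infeasible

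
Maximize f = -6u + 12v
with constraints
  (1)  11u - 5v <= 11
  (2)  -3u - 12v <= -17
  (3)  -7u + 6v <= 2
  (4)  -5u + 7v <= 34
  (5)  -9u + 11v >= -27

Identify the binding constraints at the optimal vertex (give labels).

Feasible corners and f = -6u + 12v:
  (31/21, 22/21) → f = 26/7
  (76/31, 99/31) → f = 732/31
  (13/17, 125/102) → f = 172/17

The maximum is at (76/31, 99/31). Substituting into each constraint, equality holds for (1) and (3); the remaining constraints have slack.

(1) and (3)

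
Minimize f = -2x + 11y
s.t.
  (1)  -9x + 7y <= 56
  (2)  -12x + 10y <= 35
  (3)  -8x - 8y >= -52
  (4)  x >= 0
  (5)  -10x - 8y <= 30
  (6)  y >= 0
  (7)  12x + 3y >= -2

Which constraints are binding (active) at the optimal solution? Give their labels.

(3) and (6)

Corner points and f = -2x + 11y:
  (15/11, 113/22) → f = 1183/22
  (0, 7/2) → f = 77/2
  (13/2, 0) → f = -13
  (0, 0) → f = 0

The minimum is at (13/2, 0). Substituting into each constraint, equality holds for (3) and (6); the remaining constraints have slack.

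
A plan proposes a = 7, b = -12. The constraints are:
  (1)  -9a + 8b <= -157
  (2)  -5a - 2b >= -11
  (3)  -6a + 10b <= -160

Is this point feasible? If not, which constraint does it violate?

feasible

(1): -159 ≤ -157 ✓
(2): -11 ≥ -11 ✓
(3): -162 ≤ -160 ✓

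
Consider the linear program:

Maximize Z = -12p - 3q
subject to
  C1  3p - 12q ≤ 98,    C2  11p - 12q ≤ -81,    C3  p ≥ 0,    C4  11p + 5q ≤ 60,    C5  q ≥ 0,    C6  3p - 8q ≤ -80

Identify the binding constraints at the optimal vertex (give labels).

Vertices and Z = -12p - 3q:
  (0, 12) → Z = -36
  (0, 10) → Z = -30
  (80/103, 1060/103) → Z = -4140/103

The maximum is at (0, 10). Substituting into each constraint, equality holds for C3 and C6; the remaining constraints have slack.

C3 and C6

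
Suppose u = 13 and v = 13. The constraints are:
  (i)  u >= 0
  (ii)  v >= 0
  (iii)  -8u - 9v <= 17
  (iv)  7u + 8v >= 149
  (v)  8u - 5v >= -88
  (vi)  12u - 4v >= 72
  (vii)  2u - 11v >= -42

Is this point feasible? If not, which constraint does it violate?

not feasible — violates (vii)

Constraint (vii): 2u - 11v = -117, which is not ≥ -42. All other constraints are satisfied.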